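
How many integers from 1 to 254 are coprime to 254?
126

254 = 2 × 127
φ(n) = n × ∏(1 - 1/p) for each prime p dividing n
φ(254) = 254 × (1 - 1/2) × (1 - 1/127) = 126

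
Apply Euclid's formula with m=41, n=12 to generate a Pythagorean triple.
(1537, 984, 1825)

Euclid's formula: a = m² - n², b = 2mn, c = m² + n²
m = 41, n = 12
a = 41² - 12² = 1681 - 144 = 1537
b = 2 × 41 × 12 = 984
c = 41² + 12² = 1681 + 144 = 1825
Verification: 1537² + 984² = 2362369 + 968256 = 3330625 = 1825² ✓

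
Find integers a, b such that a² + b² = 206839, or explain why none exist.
Not possible

Factorization: 206839 = 17 × 23^3
By Fermat: n is sum of two squares iff every prime p ≡ 3 (mod 4) appears to even power.
Prime(s) ≡ 3 (mod 4) with odd exponent: [(23, 3)]
Therefore 206839 cannot be expressed as a² + b².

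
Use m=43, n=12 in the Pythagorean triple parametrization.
(1705, 1032, 1993)

Euclid's formula: a = m² - n², b = 2mn, c = m² + n²
m = 43, n = 12
a = 43² - 12² = 1849 - 144 = 1705
b = 2 × 43 × 12 = 1032
c = 43² + 12² = 1849 + 144 = 1993
Verification: 1705² + 1032² = 2907025 + 1065024 = 3972049 = 1993² ✓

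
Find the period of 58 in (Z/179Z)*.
178

179 is prime, so ord(58) divides φ(179) = 178.
Divisors of 178: 1, 2, 89, 178.
Repeated squaring: 58^1 ≡ 58, 58^2 ≡ 142, 58^4 ≡ 116, 58^8 ≡ 31, 58^16 ≡ 66, 58^32 ≡ 60, 58^64 ≡ 20, 58^128 ≡ 42 (mod 179).
Test 58^d mod 179 for each divisor d in increasing order:
58^1 ≡ 58
58^2 ≡ 142
58^89 = 58^64·58^16·58^8·58^1 ≡ 178
58^178 = 58^128·58^32·58^16·58^2 ≡ 1  ← first divisor giving 1
The order is 178.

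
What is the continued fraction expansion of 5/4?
[1; 4]

Euclidean algorithm steps:
5 = 1 × 4 + 1
4 = 4 × 1 + 0
Continued fraction: [1; 4]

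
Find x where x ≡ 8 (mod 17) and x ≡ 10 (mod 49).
59

Using Chinese Remainder Theorem:
M = 17 × 49 = 833
M1 = 49, M2 = 17
y1 = 49^(-1) mod 17 = 8
y2 = 17^(-1) mod 49 = 26
x = (8×49×8 + 10×17×26) mod 833 = 59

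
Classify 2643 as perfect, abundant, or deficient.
deficient

Proper divisors of 2643: sum = 1 + 3 + 881 = 885
Since 885 < 2643, 2643 is deficient.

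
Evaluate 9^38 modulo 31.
28

Repeated squaring. Binary of 38 = 100110.
9^1 ≡ 9 (mod 31); 9^2 ≡ 19 (mod 31); 9^4 ≡ 20 (mod 31); 9^8 ≡ 28 (mod 31); 9^16 ≡ 9 (mod 31); 9^32 ≡ 19 (mod 31)
9^38 = 9^2 × 9^4 × 9^32 ≡ 28 (mod 31)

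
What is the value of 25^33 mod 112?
57

Repeated squaring. Binary of 33 = 100001.
25^1 ≡ 25 (mod 112); 25^2 ≡ 65 (mod 112); 25^4 ≡ 81 (mod 112); 25^8 ≡ 65 (mod 112); 25^16 ≡ 81 (mod 112); 25^32 ≡ 65 (mod 112)
25^33 = 25^1 × 25^32 ≡ 57 (mod 112)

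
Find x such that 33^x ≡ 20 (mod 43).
31

Baby-step giant-step with step n = ⌈√43⌉ = 7.
Baby steps 33^j mod 43 (j:value) for j=0..6: 0:1, 1:33, 2:14, 3:32, 4:24, 5:18, 6:35.
Giant-step multiplier: 33^(-7) ≡ 33^(42-7) = 33^35 ≡ 7 (mod 43).
Giant steps γ_i = 20·7^i mod 43: γ_0=20, γ_1=11, γ_2=34, γ_3=23, γ_4=32 (in table at j=3).
x = i·n + j = 4·7 + 3 = 31.
Check: 33^31 ≡ 20 (mod 43).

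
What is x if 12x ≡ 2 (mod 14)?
x ≡ 6 (mod 7)

gcd(12, 14) = 2, which divides 2, so solutions exist.
Divide through by 2: 6x ≡ 1 (mod 7).
Find 6^(-1) mod 7 by the extended Euclidean algorithm:
7 = 1 × 6 + 1  ⟹  1 = (1)·7 + (-1)·6
So (-1)·6 ≡ 1 (mod 7), i.e. 6^(-1) ≡ -1 ≡ 6 (mod 7).
x ≡ 6 × 1 = 6 ≡ 6 (mod 7).
Check: 12 × 6 = 72 ≡ 2 (mod 14).
x ≡ 6 (mod 7), giving 2 solutions mod 14.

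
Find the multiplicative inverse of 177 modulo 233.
104

gcd(177, 233) = 1, so the inverse exists.
Extended Euclidean algorithm on (233, 177):
233 = 1 × 177 + 56  ⟹  56 = (1)·233 + (-1)·177
177 = 3 × 56 + 9  ⟹  9 = (-3)·233 + (4)·177
56 = 6 × 9 + 2  ⟹  2 = (19)·233 + (-25)·177
9 = 4 × 2 + 1  ⟹  1 = (-79)·233 + (104)·177
So (104)·177 ≡ 1 (mod 233), i.e. 177^(-1) ≡ 104 (mod 233).
Check: 177 × 104 = 18408 ≡ 1 (mod 233)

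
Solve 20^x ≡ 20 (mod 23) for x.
1

Baby-step giant-step with step n = ⌈√23⌉ = 5.
Baby steps 20^j mod 23 (j:value) for j=0..4: 0:1, 1:20, 2:9, 3:19, 4:12.
h = 20 is already in the table at j=1, so x = 1.
Check: 20^1 ≡ 20 (mod 23).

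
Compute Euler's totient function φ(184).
88

184 = 2^3 × 23
φ(n) = n × ∏(1 - 1/p) for each prime p dividing n
φ(184) = 184 × (1 - 1/2) × (1 - 1/23) = 88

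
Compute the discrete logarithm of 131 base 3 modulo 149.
59

Baby-step giant-step with step n = ⌈√149⌉ = 13.
Baby steps 3^j mod 149 (j:value) for j=0..12: 0:1, 1:3, 2:9, 3:27, 4:81, 5:94, 6:133, 7:101, 8:5, 9:15, 10:45, 11:135, 12:107.
Giant-step multiplier: 3^(-13) ≡ 3^(148-13) = 3^135 ≡ 13 (mod 149).
Giant steps γ_i = 131·13^i mod 149: γ_0=131, γ_1=64, γ_2=87, γ_3=88, γ_4=101 (in table at j=7).
x = i·n + j = 4·13 + 7 = 59.
Check: 3^59 ≡ 131 (mod 149).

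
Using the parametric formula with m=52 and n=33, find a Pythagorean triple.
(1615, 3432, 3793)

Euclid's formula: a = m² - n², b = 2mn, c = m² + n²
m = 52, n = 33
a = 52² - 33² = 2704 - 1089 = 1615
b = 2 × 52 × 33 = 3432
c = 52² + 33² = 2704 + 1089 = 3793
Verification: 1615² + 3432² = 2608225 + 11778624 = 14386849 = 3793² ✓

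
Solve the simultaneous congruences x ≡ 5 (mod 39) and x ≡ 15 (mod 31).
356

Using Chinese Remainder Theorem:
M = 39 × 31 = 1209
M1 = 31, M2 = 39
y1 = 31^(-1) mod 39 = 34
y2 = 39^(-1) mod 31 = 4
x = (5×31×34 + 15×39×4) mod 1209 = 356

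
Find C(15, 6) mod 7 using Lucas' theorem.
0

Using Lucas' theorem:
Write n=15 and k=6 in base 7:
n in base 7: [2, 1]
k in base 7: [0, 6]
C(15,6) mod 7 = ∏ C(n_i, k_i) mod 7
Digit binomials (mod 7): C(2,0) = 1; C(1,6) = 0 (k_i > n_i)
Product: 1 × 0 = 0 ≡ 0 (mod 7)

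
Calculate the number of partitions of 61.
1121505

p(n) counts ways to write n as a sum of positive integers (order ignored).
Euler's pentagonal recurrence: p(k) = p(k-1) + p(k-2) - p(k-5) - p(k-7) + p(k-12) + p(k-15) - ... (offsets j(3j∓1)/2, signs ++--, p(0)=1, p(<0)=0).
DP table for k = 0..60: p(0)=1, p(1)=1, p(2)=2, p(3)=3, p(4)=5, p(5)=7, p(6)=11, p(7)=15, p(8)=22, p(9)=30, p(10)=42, p(11)=56, p(12)=77, p(13)=101, p(14)=135, p(15)=176, p(16)=231, p(17)=297, p(18)=385, p(19)=490, p(20)=627, p(21)=792, p(22)=1002, p(23)=1255, p(24)=1575, p(25)=1958, p(26)=2436, p(27)=3010, p(28)=3718, p(29)=4565, p(30)=5604, p(31)=6842, p(32)=8349, p(33)=10143, p(34)=12310, p(35)=14883, p(36)=17977, p(37)=21637, p(38)=26015, p(39)=31185, p(40)=37338, p(41)=44583, p(42)=53174, p(43)=63261, p(44)=75175, p(45)=89134, p(46)=105558, p(47)=124754, p(48)=147273, p(49)=173525, p(50)=204226, p(51)=239943, p(52)=281589, p(53)=329931, p(54)=386155, p(55)=451276, p(56)=526823, p(57)=614154, p(58)=715220, p(59)=831820, p(60)=966467.
Final step: p(61) = p(60) + p(59) - p(56) - p(54) + p(49) + p(46) - p(39) - p(35) + p(26) + p(21) - p(10) - p(4)
= 966467 + 831820 - 526823 - 386155 + 173525 + 105558 - 31185 - 14883 + 2436 + 792 - 42 - 5
= 1121505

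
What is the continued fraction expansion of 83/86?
[0; 1, 27, 1, 2]

Euclidean algorithm steps:
83 = 0 × 86 + 83
86 = 1 × 83 + 3
83 = 27 × 3 + 2
3 = 1 × 2 + 1
2 = 2 × 1 + 0
Continued fraction: [0; 1, 27, 1, 2]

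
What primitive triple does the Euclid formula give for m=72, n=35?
(3959, 5040, 6409)

Euclid's formula: a = m² - n², b = 2mn, c = m² + n²
m = 72, n = 35
a = 72² - 35² = 5184 - 1225 = 3959
b = 2 × 72 × 35 = 5040
c = 72² + 35² = 5184 + 1225 = 6409
Verification: 3959² + 5040² = 15673681 + 25401600 = 41075281 = 6409² ✓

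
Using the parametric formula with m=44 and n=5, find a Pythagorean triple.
(1911, 440, 1961)

Euclid's formula: a = m² - n², b = 2mn, c = m² + n²
m = 44, n = 5
a = 44² - 5² = 1936 - 25 = 1911
b = 2 × 44 × 5 = 440
c = 44² + 5² = 1936 + 25 = 1961
Verification: 1911² + 440² = 3651921 + 193600 = 3845521 = 1961² ✓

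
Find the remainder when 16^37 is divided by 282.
178

Repeated squaring. Binary of 37 = 100101.
16^1 ≡ 16 (mod 282); 16^2 ≡ 256 (mod 282); 16^4 ≡ 112 (mod 282); 16^8 ≡ 136 (mod 282); 16^16 ≡ 166 (mod 282); 16^32 ≡ 202 (mod 282)
16^37 = 16^1 × 16^4 × 16^32 ≡ 178 (mod 282)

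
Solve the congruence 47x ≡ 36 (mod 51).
x ≡ 42 (mod 51)

gcd(47, 51) = 1, which divides 36, so solutions exist.
Find 47^(-1) mod 51 by the extended Euclidean algorithm:
51 = 1 × 47 + 4  ⟹  4 = (1)·51 + (-1)·47
47 = 11 × 4 + 3  ⟹  3 = (-11)·51 + (12)·47
4 = 1 × 3 + 1  ⟹  1 = (12)·51 + (-13)·47
So (-13)·47 ≡ 1 (mod 51), i.e. 47^(-1) ≡ -13 ≡ 38 (mod 51).
x ≡ 38 × 36 = 1368 ≡ 42 (mod 51).
Check: 47 × 42 = 1974 ≡ 36 (mod 51).
Unique solution: x ≡ 42 (mod 51)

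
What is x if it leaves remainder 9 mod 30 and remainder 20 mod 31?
609

Using Chinese Remainder Theorem:
M = 30 × 31 = 930
M1 = 31, M2 = 30
y1 = 31^(-1) mod 30 = 1
y2 = 30^(-1) mod 31 = 30
x = (9×31×1 + 20×30×30) mod 930 = 609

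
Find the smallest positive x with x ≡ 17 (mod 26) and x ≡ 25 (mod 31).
459

Using Chinese Remainder Theorem:
M = 26 × 31 = 806
M1 = 31, M2 = 26
y1 = 31^(-1) mod 26 = 21
y2 = 26^(-1) mod 31 = 6
x = (17×31×21 + 25×26×6) mod 806 = 459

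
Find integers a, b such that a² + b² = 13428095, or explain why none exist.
Not possible

Factorization: 13428095 = 5 × 139^3
By Fermat: n is sum of two squares iff every prime p ≡ 3 (mod 4) appears to even power.
Prime(s) ≡ 3 (mod 4) with odd exponent: [(139, 3)]
Therefore 13428095 cannot be expressed as a² + b².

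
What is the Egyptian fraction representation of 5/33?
1/7 + 1/116 + 1/26796

Greedy algorithm:
5/33: ceiling(33/5) = 7, use 1/7
2/231: ceiling(231/2) = 116, use 1/116
1/26796: ceiling(26796/1) = 26796, use 1/26796
Result: 5/33 = 1/7 + 1/116 + 1/26796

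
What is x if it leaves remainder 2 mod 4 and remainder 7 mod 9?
34

Using Chinese Remainder Theorem:
M = 4 × 9 = 36
M1 = 9, M2 = 4
y1 = 9^(-1) mod 4 = 1
y2 = 4^(-1) mod 9 = 7
x = (2×9×1 + 7×4×7) mod 36 = 34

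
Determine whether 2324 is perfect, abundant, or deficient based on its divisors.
abundant

Proper divisors of 2324: sum = 1 + 2 + 4 + 7 + 14 + 28 + 83 + 166 + 332 + 581 + 1162 = 2380
Since 2380 > 2324, 2324 is abundant.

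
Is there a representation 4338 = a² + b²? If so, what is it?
33² + 57² (a=33, b=57)

Factorization: 4338 = 2 × 3^2 × 241
By Fermat: n is sum of two squares iff every prime p ≡ 3 (mod 4) appears to even power.
All primes ≡ 3 (mod 4) appear to even power.
Search a = 0, 1, 2, … for 4338 - a² a perfect square: first hit at a = 33: 4338 - 1089 = 3249 = 57².
4338 = 33² + 57² = 1089 + 3249 ✓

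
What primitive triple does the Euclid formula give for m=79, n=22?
(5757, 3476, 6725)

Euclid's formula: a = m² - n², b = 2mn, c = m² + n²
m = 79, n = 22
a = 79² - 22² = 6241 - 484 = 5757
b = 2 × 79 × 22 = 3476
c = 79² + 22² = 6241 + 484 = 6725
Verification: 5757² + 3476² = 33143049 + 12082576 = 45225625 = 6725² ✓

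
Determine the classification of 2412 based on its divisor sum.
abundant

Proper divisors of 2412: sum = 1 + 2 + 3 + 4 + 6 + 9 + 12 + 18 + ... + 402 + 603 + 804 + 1206 (17 divisors) = 3776
Since 3776 > 2412, 2412 is abundant.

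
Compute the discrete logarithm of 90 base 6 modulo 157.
114

Baby-step giant-step with step n = ⌈√157⌉ = 13.
Baby steps 6^j mod 157 (j:value) for j=0..12: 0:1, 1:6, 2:36, 3:59, 4:40, 5:83, 6:27, 7:5, 8:30, 9:23, 10:138, 11:43, 12:101.
Giant-step multiplier: 6^(-13) ≡ 6^(156-13) = 6^143 ≡ 107 (mod 157).
Giant steps γ_i = 90·107^i mod 157: γ_0=90, γ_1=53, γ_2=19, γ_3=149, γ_4=86, γ_5=96, γ_6=67, γ_7=104, γ_8=138 (in table at j=10).
x = i·n + j = 8·13 + 10 = 114.
Check: 6^114 ≡ 90 (mod 157).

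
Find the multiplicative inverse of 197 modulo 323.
182

gcd(197, 323) = 1, so the inverse exists.
Extended Euclidean algorithm on (323, 197):
323 = 1 × 197 + 126  ⟹  126 = (1)·323 + (-1)·197
197 = 1 × 126 + 71  ⟹  71 = (-1)·323 + (2)·197
126 = 1 × 71 + 55  ⟹  55 = (2)·323 + (-3)·197
71 = 1 × 55 + 16  ⟹  16 = (-3)·323 + (5)·197
55 = 3 × 16 + 7  ⟹  7 = (11)·323 + (-18)·197
16 = 2 × 7 + 2  ⟹  2 = (-25)·323 + (41)·197
7 = 3 × 2 + 1  ⟹  1 = (86)·323 + (-141)·197
So (-141)·197 ≡ 1 (mod 323), i.e. 197^(-1) ≡ -141 ≡ 182 (mod 323).
Check: 197 × 182 = 35854 ≡ 1 (mod 323)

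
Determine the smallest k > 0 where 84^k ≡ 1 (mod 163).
81

163 is prime, so ord(84) divides φ(163) = 162.
Divisors of 162: 1, 2, 3, 6, 9, 18, 27, 54, 81, 162.
Repeated squaring: 84^1 ≡ 84, 84^2 ≡ 47, 84^4 ≡ 90, 84^8 ≡ 113, 84^16 ≡ 55, 84^32 ≡ 91, 84^64 ≡ 131, 84^128 ≡ 46 (mod 163).
Test 84^d mod 163 for each divisor d in increasing order:
84^1 ≡ 84
84^2 ≡ 47
84^3 = 84^2·84^1 ≡ 36
84^6 = 84^4·84^2 ≡ 155
84^9 = 84^8·84^1 ≡ 38
84^18 = 84^16·84^2 ≡ 140
84^27 = 84^16·84^8·84^2·84^1 ≡ 104
84^54 = 84^32·84^16·84^4·84^2 ≡ 58
84^81 = 84^64·84^16·84^1 ≡ 1  ← first divisor giving 1
The order is 81.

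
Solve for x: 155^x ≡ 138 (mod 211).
155

Baby-step giant-step with step n = ⌈√211⌉ = 15.
Baby steps 155^j mod 211 (j:value) for j=0..14: 0:1, 1:155, 2:182, 3:147, 4:208, 5:168, 6:87, 7:192, 8:9, 9:129, 10:161, 11:57, 12:184, 13:35, 14:150.
Giant-step multiplier: 155^(-15) ≡ 155^(210-15) = 155^195 ≡ 153 (mod 211).
Giant steps γ_i = 138·153^i mod 211: γ_0=138, γ_1=14, γ_2=32, γ_3=43, γ_4=38, γ_5=117, γ_6=177, γ_7=73, γ_8=197, γ_9=179, γ_10=168 (in table at j=5).
x = i·n + j = 10·15 + 5 = 155.
Check: 155^155 ≡ 138 (mod 211).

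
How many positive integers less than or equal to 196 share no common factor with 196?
84

196 = 2^2 × 7^2
φ(n) = n × ∏(1 - 1/p) for each prime p dividing n
φ(196) = 196 × (1 - 1/2) × (1 - 1/7) = 84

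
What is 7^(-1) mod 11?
8

gcd(7, 11) = 1, so the inverse exists.
Extended Euclidean algorithm on (11, 7):
11 = 1 × 7 + 4  ⟹  4 = (1)·11 + (-1)·7
7 = 1 × 4 + 3  ⟹  3 = (-1)·11 + (2)·7
4 = 1 × 3 + 1  ⟹  1 = (2)·11 + (-3)·7
So (-3)·7 ≡ 1 (mod 11), i.e. 7^(-1) ≡ -3 ≡ 8 (mod 11).
Check: 7 × 8 = 56 ≡ 1 (mod 11)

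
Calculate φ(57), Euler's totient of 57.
36

57 = 3 × 19
φ(n) = n × ∏(1 - 1/p) for each prime p dividing n
φ(57) = 57 × (1 - 1/3) × (1 - 1/19) = 36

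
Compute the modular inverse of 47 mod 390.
83

gcd(47, 390) = 1, so the inverse exists.
Extended Euclidean algorithm on (390, 47):
390 = 8 × 47 + 14  ⟹  14 = (1)·390 + (-8)·47
47 = 3 × 14 + 5  ⟹  5 = (-3)·390 + (25)·47
14 = 2 × 5 + 4  ⟹  4 = (7)·390 + (-58)·47
5 = 1 × 4 + 1  ⟹  1 = (-10)·390 + (83)·47
So (83)·47 ≡ 1 (mod 390), i.e. 47^(-1) ≡ 83 (mod 390).
Check: 47 × 83 = 3901 ≡ 1 (mod 390)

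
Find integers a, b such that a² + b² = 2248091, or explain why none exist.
Not possible

Factorization: 2248091 = 131^3
By Fermat: n is sum of two squares iff every prime p ≡ 3 (mod 4) appears to even power.
Prime(s) ≡ 3 (mod 4) with odd exponent: [(131, 3)]
Therefore 2248091 cannot be expressed as a² + b².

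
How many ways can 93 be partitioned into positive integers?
82010177

p(n) counts ways to write n as a sum of positive integers (order ignored).
Euler's pentagonal recurrence: p(k) = p(k-1) + p(k-2) - p(k-5) - p(k-7) + p(k-12) + p(k-15) - ... (offsets j(3j∓1)/2, signs ++--, p(0)=1, p(<0)=0).
DP table for k = 0..92: p(0)=1, p(1)=1, p(2)=2, p(3)=3, p(4)=5, p(5)=7, p(6)=11, p(7)=15, p(8)=22, p(9)=30, p(10)=42, p(11)=56, p(12)=77, p(13)=101, p(14)=135, p(15)=176, p(16)=231, p(17)=297, p(18)=385, p(19)=490, p(20)=627, p(21)=792, p(22)=1002, p(23)=1255, p(24)=1575, p(25)=1958, p(26)=2436, p(27)=3010, p(28)=3718, p(29)=4565, p(30)=5604, p(31)=6842, p(32)=8349, p(33)=10143, p(34)=12310, p(35)=14883, p(36)=17977, p(37)=21637, p(38)=26015, p(39)=31185, p(40)=37338, p(41)=44583, p(42)=53174, p(43)=63261, p(44)=75175, p(45)=89134, p(46)=105558, p(47)=124754, p(48)=147273, p(49)=173525, p(50)=204226, p(51)=239943, p(52)=281589, p(53)=329931, p(54)=386155, p(55)=451276, p(56)=526823, p(57)=614154, p(58)=715220, p(59)=831820, p(60)=966467, p(61)=1121505, p(62)=1300156, p(63)=1505499, p(64)=1741630, p(65)=2012558, p(66)=2323520, p(67)=2679689, p(68)=3087735, p(69)=3554345, p(70)=4087968, p(71)=4697205, p(72)=5392783, p(73)=6185689, p(74)=7089500, p(75)=8118264, p(76)=9289091, p(77)=10619863, p(78)=12132164, p(79)=13848650, p(80)=15796476, p(81)=18004327, p(82)=20506255, p(83)=23338469, p(84)=26543660, p(85)=30167357, p(86)=34262962, p(87)=38887673, p(88)=44108109, p(89)=49995925, p(90)=56634173, p(91)=64112359, p(92)=72533807.
Final step: p(93) = p(92) + p(91) - p(88) - p(86) + p(81) + p(78) - p(71) - p(67) + p(58) + p(53) - p(42) - p(36) + p(23) + p(16) - p(1)
= 72533807 + 64112359 - 44108109 - 34262962 + 18004327 + 12132164 - 4697205 - 2679689 + 715220 + 329931 - 53174 - 17977 + 1255 + 231 - 1
= 82010177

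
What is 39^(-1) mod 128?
23

gcd(39, 128) = 1, so the inverse exists.
Extended Euclidean algorithm on (128, 39):
128 = 3 × 39 + 11  ⟹  11 = (1)·128 + (-3)·39
39 = 3 × 11 + 6  ⟹  6 = (-3)·128 + (10)·39
11 = 1 × 6 + 5  ⟹  5 = (4)·128 + (-13)·39
6 = 1 × 5 + 1  ⟹  1 = (-7)·128 + (23)·39
So (23)·39 ≡ 1 (mod 128), i.e. 39^(-1) ≡ 23 (mod 128).
Check: 39 × 23 = 897 ≡ 1 (mod 128)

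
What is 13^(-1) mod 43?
10

gcd(13, 43) = 1, so the inverse exists.
Extended Euclidean algorithm on (43, 13):
43 = 3 × 13 + 4  ⟹  4 = (1)·43 + (-3)·13
13 = 3 × 4 + 1  ⟹  1 = (-3)·43 + (10)·13
So (10)·13 ≡ 1 (mod 43), i.e. 13^(-1) ≡ 10 (mod 43).
Check: 13 × 10 = 130 ≡ 1 (mod 43)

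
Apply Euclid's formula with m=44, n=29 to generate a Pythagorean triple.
(1095, 2552, 2777)

Euclid's formula: a = m² - n², b = 2mn, c = m² + n²
m = 44, n = 29
a = 44² - 29² = 1936 - 841 = 1095
b = 2 × 44 × 29 = 2552
c = 44² + 29² = 1936 + 841 = 2777
Verification: 1095² + 2552² = 1199025 + 6512704 = 7711729 = 2777² ✓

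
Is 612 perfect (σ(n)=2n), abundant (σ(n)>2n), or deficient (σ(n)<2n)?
abundant

Proper divisors of 612: sum = 1 + 2 + 3 + 4 + 6 + 9 + 12 + 17 + ... + 102 + 153 + 204 + 306 (17 divisors) = 1026
Since 1026 > 612, 612 is abundant.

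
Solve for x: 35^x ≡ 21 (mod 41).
14

Baby-step giant-step with step n = ⌈√41⌉ = 7.
Baby steps 35^j mod 41 (j:value) for j=0..6: 0:1, 1:35, 2:36, 3:30, 4:25, 5:14, 6:39.
Giant-step multiplier: 35^(-7) ≡ 35^(40-7) = 35^33 ≡ 24 (mod 41).
Giant steps γ_i = 21·24^i mod 41: γ_0=21, γ_1=12, γ_2=1 (in table at j=0).
x = i·n + j = 2·7 + 0 = 14.
Check: 35^14 ≡ 21 (mod 41).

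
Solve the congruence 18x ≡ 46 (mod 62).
x ≡ 6 (mod 31)

gcd(18, 62) = 2, which divides 46, so solutions exist.
Divide through by 2: 9x ≡ 23 (mod 31).
Find 9^(-1) mod 31 by the extended Euclidean algorithm:
31 = 3 × 9 + 4  ⟹  4 = (1)·31 + (-3)·9
9 = 2 × 4 + 1  ⟹  1 = (-2)·31 + (7)·9
So (7)·9 ≡ 1 (mod 31), i.e. 9^(-1) ≡ 7 (mod 31).
x ≡ 7 × 23 = 161 ≡ 6 (mod 31).
Check: 18 × 6 = 108 ≡ 46 (mod 62).
x ≡ 6 (mod 31), giving 2 solutions mod 62.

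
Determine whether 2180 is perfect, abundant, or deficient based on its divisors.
abundant

Proper divisors of 2180: sum = 1 + 2 + 4 + 5 + 10 + 20 + 109 + 218 + 436 + 545 + 1090 = 2440
Since 2440 > 2180, 2180 is abundant.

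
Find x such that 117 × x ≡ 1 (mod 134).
63

gcd(117, 134) = 1, so the inverse exists.
Extended Euclidean algorithm on (134, 117):
134 = 1 × 117 + 17  ⟹  17 = (1)·134 + (-1)·117
117 = 6 × 17 + 15  ⟹  15 = (-6)·134 + (7)·117
17 = 1 × 15 + 2  ⟹  2 = (7)·134 + (-8)·117
15 = 7 × 2 + 1  ⟹  1 = (-55)·134 + (63)·117
So (63)·117 ≡ 1 (mod 134), i.e. 117^(-1) ≡ 63 (mod 134).
Check: 117 × 63 = 7371 ≡ 1 (mod 134)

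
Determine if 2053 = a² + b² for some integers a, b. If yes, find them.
17² + 42² (a=17, b=42)

Factorization: 2053 = 2053
By Fermat: n is sum of two squares iff every prime p ≡ 3 (mod 4) appears to even power.
All primes ≡ 3 (mod 4) appear to even power.
Search a = 0, 1, 2, … for 2053 - a² a perfect square: first hit at a = 17: 2053 - 289 = 1764 = 42².
2053 = 17² + 42² = 289 + 1764 ✓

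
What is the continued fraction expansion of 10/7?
[1; 2, 3]

Euclidean algorithm steps:
10 = 1 × 7 + 3
7 = 2 × 3 + 1
3 = 3 × 1 + 0
Continued fraction: [1; 2, 3]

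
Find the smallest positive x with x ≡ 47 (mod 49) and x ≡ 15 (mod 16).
47

Using Chinese Remainder Theorem:
M = 49 × 16 = 784
M1 = 16, M2 = 49
y1 = 16^(-1) mod 49 = 46
y2 = 49^(-1) mod 16 = 1
x = (47×16×46 + 15×49×1) mod 784 = 47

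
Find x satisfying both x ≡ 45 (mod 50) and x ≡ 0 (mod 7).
245

Using Chinese Remainder Theorem:
M = 50 × 7 = 350
M1 = 7, M2 = 50
y1 = 7^(-1) mod 50 = 43
y2 = 50^(-1) mod 7 = 1
x = (45×7×43 + 0×50×1) mod 350 = 245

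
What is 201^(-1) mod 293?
207

gcd(201, 293) = 1, so the inverse exists.
Extended Euclidean algorithm on (293, 201):
293 = 1 × 201 + 92  ⟹  92 = (1)·293 + (-1)·201
201 = 2 × 92 + 17  ⟹  17 = (-2)·293 + (3)·201
92 = 5 × 17 + 7  ⟹  7 = (11)·293 + (-16)·201
17 = 2 × 7 + 3  ⟹  3 = (-24)·293 + (35)·201
7 = 2 × 3 + 1  ⟹  1 = (59)·293 + (-86)·201
So (-86)·201 ≡ 1 (mod 293), i.e. 201^(-1) ≡ -86 ≡ 207 (mod 293).
Check: 201 × 207 = 41607 ≡ 1 (mod 293)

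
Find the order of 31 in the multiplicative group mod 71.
70

71 is prime, so ord(31) divides φ(71) = 70.
Divisors of 70: 1, 2, 5, 7, 10, 14, 35, 70.
Repeated squaring: 31^1 ≡ 31, 31^2 ≡ 38, 31^4 ≡ 24, 31^8 ≡ 8, 31^16 ≡ 64, 31^32 ≡ 49, 31^64 ≡ 58 (mod 71).
Test 31^d mod 71 for each divisor d in increasing order:
31^1 ≡ 31
31^2 ≡ 38
31^5 = 31^4·31^1 ≡ 34
31^7 = 31^4·31^2·31^1 ≡ 14
31^10 = 31^8·31^2 ≡ 20
31^14 = 31^8·31^4·31^2 ≡ 54
31^35 = 31^32·31^2·31^1 ≡ 70
31^70 = 31^64·31^4·31^2 ≡ 1  ← first divisor giving 1
The order is 70.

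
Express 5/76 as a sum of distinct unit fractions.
1/16 + 1/304

Greedy algorithm:
5/76: ceiling(76/5) = 16, use 1/16
1/304: ceiling(304/1) = 304, use 1/304
Result: 5/76 = 1/16 + 1/304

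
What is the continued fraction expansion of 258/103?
[2; 1, 1, 51]

Euclidean algorithm steps:
258 = 2 × 103 + 52
103 = 1 × 52 + 51
52 = 1 × 51 + 1
51 = 51 × 1 + 0
Continued fraction: [2; 1, 1, 51]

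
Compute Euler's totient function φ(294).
84

294 = 2 × 3 × 7^2
φ(n) = n × ∏(1 - 1/p) for each prime p dividing n
φ(294) = 294 × (1 - 1/2) × (1 - 1/3) × (1 - 1/7) = 84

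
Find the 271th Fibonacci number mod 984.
157

Matrix identity: Q^n = [[F_(n+1), F_n], [F_n, F_(n-1)]] with Q = [[1,1],[1,0]].
n = 271 = 100001111₂. Square-and-multiply, entries mod 984:
Q^1 = [[1,1],[1,0]]
Q^2 = (Q^1)² = [[2,1],[1,1]]
Q^4 = (Q^2)² = [[5,3],[3,2]]
Q^8 = (Q^4)² = [[34,21],[21,13]]
Q^16 = (Q^8)² = [[613,3],[3,610]]
Q^33 = (Q^16)²·Q = [[607,874],[874,717]]
Q^67 = (Q^33)²·Q = [[717,725],[725,976]]
Q^135 = (Q^67)²·Q = [[3,610],[610,377]]
Q^271 = (Q^135)²·Q = [[717,157],[157,560]]
F_271 mod 984 = Q^271[0][1] = 157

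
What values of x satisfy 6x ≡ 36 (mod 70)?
x ≡ 6 (mod 35)

gcd(6, 70) = 2, which divides 36, so solutions exist.
Divide through by 2: 3x ≡ 18 (mod 35).
Find 3^(-1) mod 35 by the extended Euclidean algorithm:
35 = 11 × 3 + 2  ⟹  2 = (1)·35 + (-11)·3
3 = 1 × 2 + 1  ⟹  1 = (-1)·35 + (12)·3
So (12)·3 ≡ 1 (mod 35), i.e. 3^(-1) ≡ 12 (mod 35).
x ≡ 12 × 18 = 216 ≡ 6 (mod 35).
Check: 6 × 6 = 36 ≡ 36 (mod 70).
x ≡ 6 (mod 35), giving 2 solutions mod 70.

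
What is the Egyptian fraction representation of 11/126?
1/12 + 1/252

Greedy algorithm:
11/126: ceiling(126/11) = 12, use 1/12
1/252: ceiling(252/1) = 252, use 1/252
Result: 11/126 = 1/12 + 1/252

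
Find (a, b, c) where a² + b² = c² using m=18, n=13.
(155, 468, 493)

Euclid's formula: a = m² - n², b = 2mn, c = m² + n²
m = 18, n = 13
a = 18² - 13² = 324 - 169 = 155
b = 2 × 18 × 13 = 468
c = 18² + 13² = 324 + 169 = 493
Verification: 155² + 468² = 24025 + 219024 = 243049 = 493² ✓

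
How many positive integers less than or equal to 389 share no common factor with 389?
388

389 = 389
φ(n) = n × ∏(1 - 1/p) for each prime p dividing n
φ(389) = 389 × (1 - 1/389) = 388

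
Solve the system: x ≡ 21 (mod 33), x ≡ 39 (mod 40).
879

Using Chinese Remainder Theorem:
M = 33 × 40 = 1320
M1 = 40, M2 = 33
y1 = 40^(-1) mod 33 = 19
y2 = 33^(-1) mod 40 = 17
x = (21×40×19 + 39×33×17) mod 1320 = 879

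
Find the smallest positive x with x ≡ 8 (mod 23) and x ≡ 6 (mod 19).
215

Using Chinese Remainder Theorem:
M = 23 × 19 = 437
M1 = 19, M2 = 23
y1 = 19^(-1) mod 23 = 17
y2 = 23^(-1) mod 19 = 5
x = (8×19×17 + 6×23×5) mod 437 = 215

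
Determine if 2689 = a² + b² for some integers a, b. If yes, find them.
33² + 40² (a=33, b=40)

Factorization: 2689 = 2689
By Fermat: n is sum of two squares iff every prime p ≡ 3 (mod 4) appears to even power.
All primes ≡ 3 (mod 4) appear to even power.
Search a = 0, 1, 2, … for 2689 - a² a perfect square: first hit at a = 33: 2689 - 1089 = 1600 = 40².
2689 = 33² + 40² = 1089 + 1600 ✓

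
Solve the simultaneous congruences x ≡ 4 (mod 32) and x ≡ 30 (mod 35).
100

Using Chinese Remainder Theorem:
M = 32 × 35 = 1120
M1 = 35, M2 = 32
y1 = 35^(-1) mod 32 = 11
y2 = 32^(-1) mod 35 = 23
x = (4×35×11 + 30×32×23) mod 1120 = 100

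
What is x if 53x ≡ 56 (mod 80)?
x ≡ 72 (mod 80)

gcd(53, 80) = 1, which divides 56, so solutions exist.
Find 53^(-1) mod 80 by the extended Euclidean algorithm:
80 = 1 × 53 + 27  ⟹  27 = (1)·80 + (-1)·53
53 = 1 × 27 + 26  ⟹  26 = (-1)·80 + (2)·53
27 = 1 × 26 + 1  ⟹  1 = (2)·80 + (-3)·53
So (-3)·53 ≡ 1 (mod 80), i.e. 53^(-1) ≡ -3 ≡ 77 (mod 80).
x ≡ 77 × 56 = 4312 ≡ 72 (mod 80).
Check: 53 × 72 = 3816 ≡ 56 (mod 80).
Unique solution: x ≡ 72 (mod 80)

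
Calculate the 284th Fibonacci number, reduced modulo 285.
168

Matrix identity: Q^n = [[F_(n+1), F_n], [F_n, F_(n-1)]] with Q = [[1,1],[1,0]].
n = 284 = 100011100₂. Square-and-multiply, entries mod 285:
Q^1 = [[1,1],[1,0]]
Q^2 = (Q^1)² = [[2,1],[1,1]]
Q^4 = (Q^2)² = [[5,3],[3,2]]
Q^8 = (Q^4)² = [[34,21],[21,13]]
Q^17 = (Q^8)²·Q = [[19,172],[172,132]]
Q^35 = (Q^17)²·Q = [[57,20],[20,37]]
Q^71 = (Q^35)²·Q = [[114,229],[229,170]]
Q^142 = (Q^71)² = [[172,56],[56,116]]
Q^284 = (Q^142)² = [[230,168],[168,62]]
F_284 mod 285 = Q^284[0][1] = 168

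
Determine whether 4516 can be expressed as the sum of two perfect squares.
40² + 54² (a=40, b=54)

Factorization: 4516 = 2^2 × 1129
By Fermat: n is sum of two squares iff every prime p ≡ 3 (mod 4) appears to even power.
All primes ≡ 3 (mod 4) appear to even power.
Search a = 0, 1, 2, … for 4516 - a² a perfect square: first hit at a = 40: 4516 - 1600 = 2916 = 54².
4516 = 40² + 54² = 1600 + 2916 ✓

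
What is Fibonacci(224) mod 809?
722

Matrix identity: Q^n = [[F_(n+1), F_n], [F_n, F_(n-1)]] with Q = [[1,1],[1,0]].
n = 224 = 11100000₂. Square-and-multiply, entries mod 809:
Q^1 = [[1,1],[1,0]]
Q^3 = (Q^1)²·Q = [[3,2],[2,1]]
Q^7 = (Q^3)²·Q = [[21,13],[13,8]]
Q^14 = (Q^7)² = [[610,377],[377,233]]
Q^28 = (Q^14)² = [[514,683],[683,640]]
Q^56 = (Q^28)² = [[158,216],[216,751]]
Q^112 = (Q^56)² = [[428,566],[566,671]]
Q^224 = (Q^112)² = [[342,722],[722,429]]
F_224 mod 809 = Q^224[0][1] = 722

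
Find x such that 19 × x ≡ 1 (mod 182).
115

gcd(19, 182) = 1, so the inverse exists.
Extended Euclidean algorithm on (182, 19):
182 = 9 × 19 + 11  ⟹  11 = (1)·182 + (-9)·19
19 = 1 × 11 + 8  ⟹  8 = (-1)·182 + (10)·19
11 = 1 × 8 + 3  ⟹  3 = (2)·182 + (-19)·19
8 = 2 × 3 + 2  ⟹  2 = (-5)·182 + (48)·19
3 = 1 × 2 + 1  ⟹  1 = (7)·182 + (-67)·19
So (-67)·19 ≡ 1 (mod 182), i.e. 19^(-1) ≡ -67 ≡ 115 (mod 182).
Check: 19 × 115 = 2185 ≡ 1 (mod 182)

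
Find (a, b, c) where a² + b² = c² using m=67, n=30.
(3589, 4020, 5389)

Euclid's formula: a = m² - n², b = 2mn, c = m² + n²
m = 67, n = 30
a = 67² - 30² = 4489 - 900 = 3589
b = 2 × 67 × 30 = 4020
c = 67² + 30² = 4489 + 900 = 5389
Verification: 3589² + 4020² = 12880921 + 16160400 = 29041321 = 5389² ✓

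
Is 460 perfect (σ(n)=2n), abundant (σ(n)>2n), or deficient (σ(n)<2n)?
abundant

Proper divisors of 460: sum = 1 + 2 + 4 + 5 + 10 + 20 + 23 + 46 + 92 + 115 + 230 = 548
Since 548 > 460, 460 is abundant.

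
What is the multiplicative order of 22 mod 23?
2

23 is prime, so ord(22) divides φ(23) = 22.
Divisors of 22: 1, 2, 11, 22.
Repeated squaring: 22^1 ≡ 22, 22^2 ≡ 1, 22^4 ≡ 1, 22^8 ≡ 1, 22^16 ≡ 1 (mod 23).
Test 22^d mod 23 for each divisor d in increasing order:
22^1 ≡ 22
22^2 ≡ 1  ← first divisor giving 1
The order is 2.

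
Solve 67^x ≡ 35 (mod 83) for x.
19

Baby-step giant-step with step n = ⌈√83⌉ = 10.
Baby steps 67^j mod 83 (j:value) for j=0..9: 0:1, 1:67, 2:7, 3:54, 4:49, 5:46, 6:11, 7:73, 8:77, 9:13.
Giant-step multiplier: 67^(-10) ≡ 67^(82-10) = 67^72 ≡ 81 (mod 83).
Giant steps γ_i = 35·81^i mod 83: γ_0=35, γ_1=13 (in table at j=9).
x = i·n + j = 1·10 + 9 = 19.
Check: 67^19 ≡ 35 (mod 83).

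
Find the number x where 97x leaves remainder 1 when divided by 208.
193

gcd(97, 208) = 1, so the inverse exists.
Extended Euclidean algorithm on (208, 97):
208 = 2 × 97 + 14  ⟹  14 = (1)·208 + (-2)·97
97 = 6 × 14 + 13  ⟹  13 = (-6)·208 + (13)·97
14 = 1 × 13 + 1  ⟹  1 = (7)·208 + (-15)·97
So (-15)·97 ≡ 1 (mod 208), i.e. 97^(-1) ≡ -15 ≡ 193 (mod 208).
Check: 97 × 193 = 18721 ≡ 1 (mod 208)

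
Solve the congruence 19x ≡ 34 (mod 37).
x ≡ 31 (mod 37)

gcd(19, 37) = 1, which divides 34, so solutions exist.
Find 19^(-1) mod 37 by the extended Euclidean algorithm:
37 = 1 × 19 + 18  ⟹  18 = (1)·37 + (-1)·19
19 = 1 × 18 + 1  ⟹  1 = (-1)·37 + (2)·19
So (2)·19 ≡ 1 (mod 37), i.e. 19^(-1) ≡ 2 (mod 37).
x ≡ 2 × 34 = 68 ≡ 31 (mod 37).
Check: 19 × 31 = 589 ≡ 34 (mod 37).
Unique solution: x ≡ 31 (mod 37)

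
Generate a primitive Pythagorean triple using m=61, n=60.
(121, 7320, 7321)

Euclid's formula: a = m² - n², b = 2mn, c = m² + n²
m = 61, n = 60
a = 61² - 60² = 3721 - 3600 = 121
b = 2 × 61 × 60 = 7320
c = 61² + 60² = 3721 + 3600 = 7321
Verification: 121² + 7320² = 14641 + 53582400 = 53597041 = 7321² ✓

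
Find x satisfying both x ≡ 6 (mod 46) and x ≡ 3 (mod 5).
98

Using Chinese Remainder Theorem:
M = 46 × 5 = 230
M1 = 5, M2 = 46
y1 = 5^(-1) mod 46 = 37
y2 = 46^(-1) mod 5 = 1
x = (6×5×37 + 3×46×1) mod 230 = 98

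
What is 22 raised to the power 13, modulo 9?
4

Repeated squaring. Binary of 13 = 1101.
22^1 ≡ 4 (mod 9); 22^2 ≡ 7 (mod 9); 22^4 ≡ 4 (mod 9); 22^8 ≡ 7 (mod 9)
22^13 = 22^1 × 22^4 × 22^8 ≡ 4 (mod 9)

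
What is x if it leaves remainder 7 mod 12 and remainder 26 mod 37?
211

Using Chinese Remainder Theorem:
M = 12 × 37 = 444
M1 = 37, M2 = 12
y1 = 37^(-1) mod 12 = 1
y2 = 12^(-1) mod 37 = 34
x = (7×37×1 + 26×12×34) mod 444 = 211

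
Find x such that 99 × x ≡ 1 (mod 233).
193

gcd(99, 233) = 1, so the inverse exists.
Extended Euclidean algorithm on (233, 99):
233 = 2 × 99 + 35  ⟹  35 = (1)·233 + (-2)·99
99 = 2 × 35 + 29  ⟹  29 = (-2)·233 + (5)·99
35 = 1 × 29 + 6  ⟹  6 = (3)·233 + (-7)·99
29 = 4 × 6 + 5  ⟹  5 = (-14)·233 + (33)·99
6 = 1 × 5 + 1  ⟹  1 = (17)·233 + (-40)·99
So (-40)·99 ≡ 1 (mod 233), i.e. 99^(-1) ≡ -40 ≡ 193 (mod 233).
Check: 99 × 193 = 19107 ≡ 1 (mod 233)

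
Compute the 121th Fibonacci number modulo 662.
89

Matrix identity: Q^n = [[F_(n+1), F_n], [F_n, F_(n-1)]] with Q = [[1,1],[1,0]].
n = 121 = 1111001₂. Square-and-multiply, entries mod 662:
Q^1 = [[1,1],[1,0]]
Q^3 = (Q^1)²·Q = [[3,2],[2,1]]
Q^7 = (Q^3)²·Q = [[21,13],[13,8]]
Q^15 = (Q^7)²·Q = [[325,610],[610,377]]
Q^30 = (Q^15)² = [[423,568],[568,517]]
Q^60 = (Q^30)² = [[419,348],[348,71]]
Q^121 = (Q^60)²·Q = [[475,89],[89,386]]
F_121 mod 662 = Q^121[0][1] = 89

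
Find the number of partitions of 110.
607163746

p(n) counts ways to write n as a sum of positive integers (order ignored).
Euler's pentagonal recurrence: p(k) = p(k-1) + p(k-2) - p(k-5) - p(k-7) + p(k-12) + p(k-15) - ... (offsets j(3j∓1)/2, signs ++--, p(0)=1, p(<0)=0).
DP table for k = 0..109: p(0)=1, p(1)=1, p(2)=2, p(3)=3, p(4)=5, p(5)=7, p(6)=11, p(7)=15, p(8)=22, p(9)=30, p(10)=42, p(11)=56, p(12)=77, p(13)=101, p(14)=135, p(15)=176, p(16)=231, p(17)=297, p(18)=385, p(19)=490, p(20)=627, p(21)=792, p(22)=1002, p(23)=1255, p(24)=1575, p(25)=1958, p(26)=2436, p(27)=3010, p(28)=3718, p(29)=4565, p(30)=5604, p(31)=6842, p(32)=8349, p(33)=10143, p(34)=12310, p(35)=14883, p(36)=17977, p(37)=21637, p(38)=26015, p(39)=31185, p(40)=37338, p(41)=44583, p(42)=53174, p(43)=63261, p(44)=75175, p(45)=89134, p(46)=105558, p(47)=124754, p(48)=147273, p(49)=173525, p(50)=204226, p(51)=239943, p(52)=281589, p(53)=329931, p(54)=386155, p(55)=451276, p(56)=526823, p(57)=614154, p(58)=715220, p(59)=831820, p(60)=966467, p(61)=1121505, p(62)=1300156, p(63)=1505499, p(64)=1741630, p(65)=2012558, p(66)=2323520, p(67)=2679689, p(68)=3087735, p(69)=3554345, p(70)=4087968, p(71)=4697205, p(72)=5392783, p(73)=6185689, p(74)=7089500, p(75)=8118264, p(76)=9289091, p(77)=10619863, p(78)=12132164, p(79)=13848650, p(80)=15796476, p(81)=18004327, p(82)=20506255, p(83)=23338469, p(84)=26543660, p(85)=30167357, p(86)=34262962, p(87)=38887673, p(88)=44108109, p(89)=49995925, p(90)=56634173, p(91)=64112359, p(92)=72533807, p(93)=82010177, p(94)=92669720, p(95)=104651419, p(96)=118114304, p(97)=133230930, p(98)=150198136, p(99)=169229875, p(100)=190569292, p(101)=214481126, p(102)=241265379, p(103)=271248950, p(104)=304801365, p(105)=342325709, p(106)=384276336, p(107)=431149389, p(108)=483502844, p(109)=541946240.
Final step: p(110) = p(109) + p(108) - p(105) - p(103) + p(98) + p(95) - p(88) - p(84) + p(75) + p(70) - p(59) - p(53) + p(40) + p(33) - p(18) - p(10)
= 541946240 + 483502844 - 342325709 - 271248950 + 150198136 + 104651419 - 44108109 - 26543660 + 8118264 + 4087968 - 831820 - 329931 + 37338 + 10143 - 385 - 42
= 607163746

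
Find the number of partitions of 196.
2814570987591

p(n) counts ways to write n as a sum of positive integers (order ignored).
Euler's pentagonal recurrence: p(k) = p(k-1) + p(k-2) - p(k-5) - p(k-7) + p(k-12) + p(k-15) - ... (offsets j(3j∓1)/2, signs ++--, p(0)=1, p(<0)=0).
DP table for k = 0..195: p(0)=1, p(1)=1, p(2)=2, p(3)=3, p(4)=5, p(5)=7, p(6)=11, p(7)=15, p(8)=22, p(9)=30, p(10)=42, p(11)=56, p(12)=77, p(13)=101, p(14)=135, p(15)=176, p(16)=231, p(17)=297, p(18)=385, p(19)=490, p(20)=627, p(21)=792, p(22)=1002, p(23)=1255, p(24)=1575, p(25)=1958, p(26)=2436, p(27)=3010, p(28)=3718, p(29)=4565, p(30)=5604, p(31)=6842, p(32)=8349, p(33)=10143, p(34)=12310, p(35)=14883, p(36)=17977, p(37)=21637, p(38)=26015, p(39)=31185, p(40)=37338, p(41)=44583, p(42)=53174, p(43)=63261, p(44)=75175, p(45)=89134, p(46)=105558, p(47)=124754, p(48)=147273, p(49)=173525, p(50)=204226, p(51)=239943, p(52)=281589, p(53)=329931, p(54)=386155, p(55)=451276, p(56)=526823, p(57)=614154, p(58)=715220, p(59)=831820, p(60)=966467, p(61)=1121505, p(62)=1300156, p(63)=1505499, p(64)=1741630, p(65)=2012558, p(66)=2323520, p(67)=2679689, p(68)=3087735, p(69)=3554345, p(70)=4087968, p(71)=4697205, p(72)=5392783, p(73)=6185689, p(74)=7089500, p(75)=8118264, p(76)=9289091, p(77)=10619863, p(78)=12132164, p(79)=13848650, p(80)=15796476, p(81)=18004327, p(82)=20506255, p(83)=23338469, p(84)=26543660, p(85)=30167357, p(86)=34262962, p(87)=38887673, p(88)=44108109, p(89)=49995925, p(90)=56634173, p(91)=64112359, p(92)=72533807, p(93)=82010177, p(94)=92669720, p(95)=104651419, p(96)=118114304, p(97)=133230930, p(98)=150198136, p(99)=169229875, p(100)=190569292, p(101)=214481126, p(102)=241265379, p(103)=271248950, p(104)=304801365, p(105)=342325709, p(106)=384276336, p(107)=431149389, p(108)=483502844, p(109)=541946240, p(110)=607163746, p(111)=679903203, p(112)=761002156, p(113)=851376628, p(114)=952050665, p(115)=1064144451, p(116)=1188908248, p(117)=1327710076, p(118)=1482074143, p(119)=1653668665, p(120)=1844349560, p(121)=2056148051, p(122)=2291320912, p(123)=2552338241, p(124)=2841940500, p(125)=3163127352, p(126)=3519222692, p(127)=3913864295, p(128)=4351078600, p(129)=4835271870, p(130)=5371315400, p(131)=5964539504, p(132)=6620830889, p(133)=7346629512, p(134)=8149040695, p(135)=9035836076, p(136)=10015581680, p(137)=11097645016, p(138)=12292341831, p(139)=13610949895, p(140)=15065878135, p(141)=16670689208, p(142)=18440293320, p(143)=20390982757, p(144)=22540654445, p(145)=24908858009, p(146)=27517052599, p(147)=30388671978, p(148)=33549419497, p(149)=37027355200, p(150)=40853235313, p(151)=45060624582, p(152)=49686288421, p(153)=54770336324, p(154)=60356673280, p(155)=66493182097, p(156)=73232243759, p(157)=80630964769, p(158)=88751778802, p(159)=97662728555, p(160)=107438159466, p(161)=118159068427, p(162)=129913904637, p(163)=142798995930, p(164)=156919475295, p(165)=172389800255, p(166)=189334822579, p(167)=207890420102, p(168)=228204732751, p(169)=250438925115, p(170)=274768617130, p(171)=301384802048, p(172)=330495499613, p(173)=362326859895, p(174)=397125074750, p(175)=435157697830, p(176)=476715857290, p(177)=522115831195, p(178)=571701605655, p(179)=625846753120, p(180)=684957390936, p(181)=749474411781, p(182)=819876908323, p(183)=896684817527, p(184)=980462880430, p(185)=1071823774337, p(186)=1171432692373, p(187)=1280011042268, p(188)=1398341745571, p(189)=1527273599625, p(190)=1667727404093, p(191)=1820701100652, p(192)=1987276856363, p(193)=2168627105469, p(194)=2366022741845, p(195)=2580840212973.
Final step: p(196) = p(195) + p(194) - p(191) - p(189) + p(184) + p(181) - p(174) - p(170) + p(161) + p(156) - p(145) - p(139) + p(126) + p(119) - p(104) - p(96) + p(79) + p(70) - p(51) - p(41) + p(20) + p(9)
= 2580840212973 + 2366022741845 - 1820701100652 - 1527273599625 + 980462880430 + 749474411781 - 397125074750 - 274768617130 + 118159068427 + 73232243759 - 24908858009 - 13610949895 + 3519222692 + 1653668665 - 304801365 - 118114304 + 13848650 + 4087968 - 239943 - 44583 + 627 + 30
= 2814570987591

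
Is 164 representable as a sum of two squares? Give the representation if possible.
8² + 10² (a=8, b=10)

Factorization: 164 = 2^2 × 41
By Fermat: n is sum of two squares iff every prime p ≡ 3 (mod 4) appears to even power.
All primes ≡ 3 (mod 4) appear to even power.
Search a = 0, 1, 2, … for 164 - a² a perfect square: first hit at a = 8: 164 - 64 = 100 = 10².
164 = 8² + 10² = 64 + 100 ✓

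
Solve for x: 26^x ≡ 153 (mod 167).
105

Baby-step giant-step with step n = ⌈√167⌉ = 13.
Baby steps 26^j mod 167 (j:value) for j=0..12: 0:1, 1:26, 2:8, 3:41, 4:64, 5:161, 6:11, 7:119, 8:88, 9:117, 10:36, 11:101, 12:121.
Giant-step multiplier: 26^(-13) ≡ 26^(166-13) = 26^153 ≡ 68 (mod 167).
Giant steps γ_i = 153·68^i mod 167: γ_0=153, γ_1=50, γ_2=60, γ_3=72, γ_4=53, γ_5=97, γ_6=83, γ_7=133, γ_8=26 (in table at j=1).
x = i·n + j = 8·13 + 1 = 105.
Check: 26^105 ≡ 153 (mod 167).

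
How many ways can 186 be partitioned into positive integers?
1171432692373

p(n) counts ways to write n as a sum of positive integers (order ignored).
Euler's pentagonal recurrence: p(k) = p(k-1) + p(k-2) - p(k-5) - p(k-7) + p(k-12) + p(k-15) - ... (offsets j(3j∓1)/2, signs ++--, p(0)=1, p(<0)=0).
DP table for k = 0..185: p(0)=1, p(1)=1, p(2)=2, p(3)=3, p(4)=5, p(5)=7, p(6)=11, p(7)=15, p(8)=22, p(9)=30, p(10)=42, p(11)=56, p(12)=77, p(13)=101, p(14)=135, p(15)=176, p(16)=231, p(17)=297, p(18)=385, p(19)=490, p(20)=627, p(21)=792, p(22)=1002, p(23)=1255, p(24)=1575, p(25)=1958, p(26)=2436, p(27)=3010, p(28)=3718, p(29)=4565, p(30)=5604, p(31)=6842, p(32)=8349, p(33)=10143, p(34)=12310, p(35)=14883, p(36)=17977, p(37)=21637, p(38)=26015, p(39)=31185, p(40)=37338, p(41)=44583, p(42)=53174, p(43)=63261, p(44)=75175, p(45)=89134, p(46)=105558, p(47)=124754, p(48)=147273, p(49)=173525, p(50)=204226, p(51)=239943, p(52)=281589, p(53)=329931, p(54)=386155, p(55)=451276, p(56)=526823, p(57)=614154, p(58)=715220, p(59)=831820, p(60)=966467, p(61)=1121505, p(62)=1300156, p(63)=1505499, p(64)=1741630, p(65)=2012558, p(66)=2323520, p(67)=2679689, p(68)=3087735, p(69)=3554345, p(70)=4087968, p(71)=4697205, p(72)=5392783, p(73)=6185689, p(74)=7089500, p(75)=8118264, p(76)=9289091, p(77)=10619863, p(78)=12132164, p(79)=13848650, p(80)=15796476, p(81)=18004327, p(82)=20506255, p(83)=23338469, p(84)=26543660, p(85)=30167357, p(86)=34262962, p(87)=38887673, p(88)=44108109, p(89)=49995925, p(90)=56634173, p(91)=64112359, p(92)=72533807, p(93)=82010177, p(94)=92669720, p(95)=104651419, p(96)=118114304, p(97)=133230930, p(98)=150198136, p(99)=169229875, p(100)=190569292, p(101)=214481126, p(102)=241265379, p(103)=271248950, p(104)=304801365, p(105)=342325709, p(106)=384276336, p(107)=431149389, p(108)=483502844, p(109)=541946240, p(110)=607163746, p(111)=679903203, p(112)=761002156, p(113)=851376628, p(114)=952050665, p(115)=1064144451, p(116)=1188908248, p(117)=1327710076, p(118)=1482074143, p(119)=1653668665, p(120)=1844349560, p(121)=2056148051, p(122)=2291320912, p(123)=2552338241, p(124)=2841940500, p(125)=3163127352, p(126)=3519222692, p(127)=3913864295, p(128)=4351078600, p(129)=4835271870, p(130)=5371315400, p(131)=5964539504, p(132)=6620830889, p(133)=7346629512, p(134)=8149040695, p(135)=9035836076, p(136)=10015581680, p(137)=11097645016, p(138)=12292341831, p(139)=13610949895, p(140)=15065878135, p(141)=16670689208, p(142)=18440293320, p(143)=20390982757, p(144)=22540654445, p(145)=24908858009, p(146)=27517052599, p(147)=30388671978, p(148)=33549419497, p(149)=37027355200, p(150)=40853235313, p(151)=45060624582, p(152)=49686288421, p(153)=54770336324, p(154)=60356673280, p(155)=66493182097, p(156)=73232243759, p(157)=80630964769, p(158)=88751778802, p(159)=97662728555, p(160)=107438159466, p(161)=118159068427, p(162)=129913904637, p(163)=142798995930, p(164)=156919475295, p(165)=172389800255, p(166)=189334822579, p(167)=207890420102, p(168)=228204732751, p(169)=250438925115, p(170)=274768617130, p(171)=301384802048, p(172)=330495499613, p(173)=362326859895, p(174)=397125074750, p(175)=435157697830, p(176)=476715857290, p(177)=522115831195, p(178)=571701605655, p(179)=625846753120, p(180)=684957390936, p(181)=749474411781, p(182)=819876908323, p(183)=896684817527, p(184)=980462880430, p(185)=1071823774337.
Final step: p(186) = p(185) + p(184) - p(181) - p(179) + p(174) + p(171) - p(164) - p(160) + p(151) + p(146) - p(135) - p(129) + p(116) + p(109) - p(94) - p(86) + p(69) + p(60) - p(41) - p(31) + p(10)
= 1071823774337 + 980462880430 - 749474411781 - 625846753120 + 397125074750 + 301384802048 - 156919475295 - 107438159466 + 45060624582 + 27517052599 - 9035836076 - 4835271870 + 1188908248 + 541946240 - 92669720 - 34262962 + 3554345 + 966467 - 44583 - 6842 + 42
= 1171432692373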